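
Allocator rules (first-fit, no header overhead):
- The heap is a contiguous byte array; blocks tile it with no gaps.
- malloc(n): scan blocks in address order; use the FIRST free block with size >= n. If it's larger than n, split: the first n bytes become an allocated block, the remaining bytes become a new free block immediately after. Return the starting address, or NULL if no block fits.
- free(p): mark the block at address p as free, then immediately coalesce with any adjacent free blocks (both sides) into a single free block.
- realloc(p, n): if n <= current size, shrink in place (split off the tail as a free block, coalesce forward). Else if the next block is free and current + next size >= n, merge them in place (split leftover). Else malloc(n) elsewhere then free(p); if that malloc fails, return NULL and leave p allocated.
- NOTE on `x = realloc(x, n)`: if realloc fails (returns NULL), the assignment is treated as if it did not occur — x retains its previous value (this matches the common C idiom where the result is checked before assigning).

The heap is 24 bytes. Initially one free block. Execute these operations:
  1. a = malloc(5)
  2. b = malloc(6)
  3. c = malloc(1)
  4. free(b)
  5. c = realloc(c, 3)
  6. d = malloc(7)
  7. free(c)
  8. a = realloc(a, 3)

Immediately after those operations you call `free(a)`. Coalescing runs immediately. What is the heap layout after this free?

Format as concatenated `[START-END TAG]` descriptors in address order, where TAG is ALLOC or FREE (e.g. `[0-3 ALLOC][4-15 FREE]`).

Answer: [0-13 FREE][14-20 ALLOC][21-23 FREE]

Derivation:
Op 1: a = malloc(5) -> a = 0; heap: [0-4 ALLOC][5-23 FREE]
Op 2: b = malloc(6) -> b = 5; heap: [0-4 ALLOC][5-10 ALLOC][11-23 FREE]
Op 3: c = malloc(1) -> c = 11; heap: [0-4 ALLOC][5-10 ALLOC][11-11 ALLOC][12-23 FREE]
Op 4: free(b) -> (freed b); heap: [0-4 ALLOC][5-10 FREE][11-11 ALLOC][12-23 FREE]
Op 5: c = realloc(c, 3) -> c = 11; heap: [0-4 ALLOC][5-10 FREE][11-13 ALLOC][14-23 FREE]
Op 6: d = malloc(7) -> d = 14; heap: [0-4 ALLOC][5-10 FREE][11-13 ALLOC][14-20 ALLOC][21-23 FREE]
Op 7: free(c) -> (freed c); heap: [0-4 ALLOC][5-13 FREE][14-20 ALLOC][21-23 FREE]
Op 8: a = realloc(a, 3) -> a = 0; heap: [0-2 ALLOC][3-13 FREE][14-20 ALLOC][21-23 FREE]
free(a): a = 0 -> block [0-2 ALLOC]; mark free, coalesce with adjacent free neighbors -> [0-13 FREE][14-20 ALLOC][21-23 FREE]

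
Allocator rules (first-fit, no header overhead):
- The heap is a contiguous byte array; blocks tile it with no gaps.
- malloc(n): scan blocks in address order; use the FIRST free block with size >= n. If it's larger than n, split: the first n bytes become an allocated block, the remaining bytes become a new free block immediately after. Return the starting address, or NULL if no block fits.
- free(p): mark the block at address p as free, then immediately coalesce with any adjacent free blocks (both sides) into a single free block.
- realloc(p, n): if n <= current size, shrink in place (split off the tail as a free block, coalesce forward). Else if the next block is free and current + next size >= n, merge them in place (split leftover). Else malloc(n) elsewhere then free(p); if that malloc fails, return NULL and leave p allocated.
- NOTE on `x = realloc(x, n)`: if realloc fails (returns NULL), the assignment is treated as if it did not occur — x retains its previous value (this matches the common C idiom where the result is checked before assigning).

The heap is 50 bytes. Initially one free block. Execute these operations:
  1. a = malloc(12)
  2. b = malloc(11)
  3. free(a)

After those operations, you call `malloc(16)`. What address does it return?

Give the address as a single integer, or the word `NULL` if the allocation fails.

Answer: 23

Derivation:
Op 1: a = malloc(12) -> a = 0; heap: [0-11 ALLOC][12-49 FREE]
Op 2: b = malloc(11) -> b = 12; heap: [0-11 ALLOC][12-22 ALLOC][23-49 FREE]
Op 3: free(a) -> (freed a); heap: [0-11 FREE][12-22 ALLOC][23-49 FREE]
malloc(16): first-fit scan over [0-11 FREE][12-22 ALLOC][23-49 FREE] -> 23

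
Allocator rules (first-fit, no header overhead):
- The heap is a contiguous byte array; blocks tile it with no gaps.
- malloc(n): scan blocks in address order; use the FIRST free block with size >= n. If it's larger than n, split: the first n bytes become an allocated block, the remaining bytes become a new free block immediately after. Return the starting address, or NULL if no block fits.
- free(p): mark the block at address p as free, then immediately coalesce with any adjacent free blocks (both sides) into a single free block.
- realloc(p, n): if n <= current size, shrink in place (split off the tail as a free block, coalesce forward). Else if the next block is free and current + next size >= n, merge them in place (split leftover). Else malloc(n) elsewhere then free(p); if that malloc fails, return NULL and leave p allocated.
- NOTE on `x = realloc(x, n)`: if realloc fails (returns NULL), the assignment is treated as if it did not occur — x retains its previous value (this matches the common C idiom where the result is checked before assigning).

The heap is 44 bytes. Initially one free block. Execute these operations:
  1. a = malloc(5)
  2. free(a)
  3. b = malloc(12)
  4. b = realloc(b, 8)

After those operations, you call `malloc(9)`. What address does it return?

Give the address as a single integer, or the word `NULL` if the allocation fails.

Op 1: a = malloc(5) -> a = 0; heap: [0-4 ALLOC][5-43 FREE]
Op 2: free(a) -> (freed a); heap: [0-43 FREE]
Op 3: b = malloc(12) -> b = 0; heap: [0-11 ALLOC][12-43 FREE]
Op 4: b = realloc(b, 8) -> b = 0; heap: [0-7 ALLOC][8-43 FREE]
malloc(9): first-fit scan over [0-7 ALLOC][8-43 FREE] -> 8

Answer: 8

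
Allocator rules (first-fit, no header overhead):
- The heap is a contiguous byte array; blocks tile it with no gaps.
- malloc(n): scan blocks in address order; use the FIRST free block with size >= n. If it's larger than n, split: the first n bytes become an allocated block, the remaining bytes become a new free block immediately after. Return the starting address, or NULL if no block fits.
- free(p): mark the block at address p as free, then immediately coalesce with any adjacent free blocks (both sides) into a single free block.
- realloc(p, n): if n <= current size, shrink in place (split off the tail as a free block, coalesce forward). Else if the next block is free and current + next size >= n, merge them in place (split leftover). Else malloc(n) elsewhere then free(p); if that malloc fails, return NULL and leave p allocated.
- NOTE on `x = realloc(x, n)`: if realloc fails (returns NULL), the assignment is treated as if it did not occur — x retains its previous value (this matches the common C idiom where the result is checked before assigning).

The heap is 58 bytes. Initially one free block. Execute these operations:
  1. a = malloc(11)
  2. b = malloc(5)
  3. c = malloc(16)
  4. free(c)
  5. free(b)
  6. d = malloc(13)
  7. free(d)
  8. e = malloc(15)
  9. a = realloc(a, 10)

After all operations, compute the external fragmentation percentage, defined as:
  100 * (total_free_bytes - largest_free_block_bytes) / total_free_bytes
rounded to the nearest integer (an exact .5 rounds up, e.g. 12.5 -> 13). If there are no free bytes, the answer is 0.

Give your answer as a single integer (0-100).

Op 1: a = malloc(11) -> a = 0; heap: [0-10 ALLOC][11-57 FREE]
Op 2: b = malloc(5) -> b = 11; heap: [0-10 ALLOC][11-15 ALLOC][16-57 FREE]
Op 3: c = malloc(16) -> c = 16; heap: [0-10 ALLOC][11-15 ALLOC][16-31 ALLOC][32-57 FREE]
Op 4: free(c) -> (freed c); heap: [0-10 ALLOC][11-15 ALLOC][16-57 FREE]
Op 5: free(b) -> (freed b); heap: [0-10 ALLOC][11-57 FREE]
Op 6: d = malloc(13) -> d = 11; heap: [0-10 ALLOC][11-23 ALLOC][24-57 FREE]
Op 7: free(d) -> (freed d); heap: [0-10 ALLOC][11-57 FREE]
Op 8: e = malloc(15) -> e = 11; heap: [0-10 ALLOC][11-25 ALLOC][26-57 FREE]
Op 9: a = realloc(a, 10) -> a = 0; heap: [0-9 ALLOC][10-10 FREE][11-25 ALLOC][26-57 FREE]
Free blocks: [1 32] total_free=33 largest=32 -> 100*(33-32)/33 = 100/33 ≈ 3.030 -> rounds to 3

Answer: 3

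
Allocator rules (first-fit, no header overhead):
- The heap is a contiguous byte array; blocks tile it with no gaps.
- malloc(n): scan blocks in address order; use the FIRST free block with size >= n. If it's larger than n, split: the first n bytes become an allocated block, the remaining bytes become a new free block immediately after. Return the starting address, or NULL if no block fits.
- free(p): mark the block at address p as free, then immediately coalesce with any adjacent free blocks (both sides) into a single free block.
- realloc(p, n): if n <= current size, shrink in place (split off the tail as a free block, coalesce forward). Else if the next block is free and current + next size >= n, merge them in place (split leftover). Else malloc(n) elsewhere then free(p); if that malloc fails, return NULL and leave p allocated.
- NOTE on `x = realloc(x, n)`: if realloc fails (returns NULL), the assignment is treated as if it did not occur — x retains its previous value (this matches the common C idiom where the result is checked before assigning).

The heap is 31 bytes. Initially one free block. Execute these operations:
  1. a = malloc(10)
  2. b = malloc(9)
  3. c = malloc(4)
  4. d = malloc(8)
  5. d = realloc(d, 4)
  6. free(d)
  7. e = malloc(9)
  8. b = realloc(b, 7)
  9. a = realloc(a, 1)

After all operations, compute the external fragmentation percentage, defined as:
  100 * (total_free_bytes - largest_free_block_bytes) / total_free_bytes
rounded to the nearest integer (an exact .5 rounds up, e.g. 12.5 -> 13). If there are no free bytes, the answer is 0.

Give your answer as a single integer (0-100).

Answer: 53

Derivation:
Op 1: a = malloc(10) -> a = 0; heap: [0-9 ALLOC][10-30 FREE]
Op 2: b = malloc(9) -> b = 10; heap: [0-9 ALLOC][10-18 ALLOC][19-30 FREE]
Op 3: c = malloc(4) -> c = 19; heap: [0-9 ALLOC][10-18 ALLOC][19-22 ALLOC][23-30 FREE]
Op 4: d = malloc(8) -> d = 23; heap: [0-9 ALLOC][10-18 ALLOC][19-22 ALLOC][23-30 ALLOC]
Op 5: d = realloc(d, 4) -> d = 23; heap: [0-9 ALLOC][10-18 ALLOC][19-22 ALLOC][23-26 ALLOC][27-30 FREE]
Op 6: free(d) -> (freed d); heap: [0-9 ALLOC][10-18 ALLOC][19-22 ALLOC][23-30 FREE]
Op 7: e = malloc(9) -> e = NULL; heap: [0-9 ALLOC][10-18 ALLOC][19-22 ALLOC][23-30 FREE]
Op 8: b = realloc(b, 7) -> b = 10; heap: [0-9 ALLOC][10-16 ALLOC][17-18 FREE][19-22 ALLOC][23-30 FREE]
Op 9: a = realloc(a, 1) -> a = 0; heap: [0-0 ALLOC][1-9 FREE][10-16 ALLOC][17-18 FREE][19-22 ALLOC][23-30 FREE]
Free blocks: [9 2 8] total_free=19 largest=9 -> 100*(19-9)/19 = 1000/19 ≈ 52.632 -> rounds to 53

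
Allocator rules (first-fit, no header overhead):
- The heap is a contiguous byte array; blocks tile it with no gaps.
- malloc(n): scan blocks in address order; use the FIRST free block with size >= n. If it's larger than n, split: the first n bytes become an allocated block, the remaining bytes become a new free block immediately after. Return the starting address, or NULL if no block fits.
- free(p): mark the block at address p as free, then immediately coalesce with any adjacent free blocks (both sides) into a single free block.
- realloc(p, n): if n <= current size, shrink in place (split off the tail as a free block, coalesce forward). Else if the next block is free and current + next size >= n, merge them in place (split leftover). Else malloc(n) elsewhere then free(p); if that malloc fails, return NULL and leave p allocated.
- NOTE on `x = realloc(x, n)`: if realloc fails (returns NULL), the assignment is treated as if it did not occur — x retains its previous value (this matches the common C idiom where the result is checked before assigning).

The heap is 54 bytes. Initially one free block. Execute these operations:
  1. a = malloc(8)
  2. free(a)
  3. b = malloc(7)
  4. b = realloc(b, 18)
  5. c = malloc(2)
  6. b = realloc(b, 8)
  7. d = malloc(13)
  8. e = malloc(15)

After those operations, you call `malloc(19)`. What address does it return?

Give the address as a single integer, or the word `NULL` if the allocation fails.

Op 1: a = malloc(8) -> a = 0; heap: [0-7 ALLOC][8-53 FREE]
Op 2: free(a) -> (freed a); heap: [0-53 FREE]
Op 3: b = malloc(7) -> b = 0; heap: [0-6 ALLOC][7-53 FREE]
Op 4: b = realloc(b, 18) -> b = 0; heap: [0-17 ALLOC][18-53 FREE]
Op 5: c = malloc(2) -> c = 18; heap: [0-17 ALLOC][18-19 ALLOC][20-53 FREE]
Op 6: b = realloc(b, 8) -> b = 0; heap: [0-7 ALLOC][8-17 FREE][18-19 ALLOC][20-53 FREE]
Op 7: d = malloc(13) -> d = 20; heap: [0-7 ALLOC][8-17 FREE][18-19 ALLOC][20-32 ALLOC][33-53 FREE]
Op 8: e = malloc(15) -> e = 33; heap: [0-7 ALLOC][8-17 FREE][18-19 ALLOC][20-32 ALLOC][33-47 ALLOC][48-53 FREE]
malloc(19): first-fit scan over [0-7 ALLOC][8-17 FREE][18-19 ALLOC][20-32 ALLOC][33-47 ALLOC][48-53 FREE] -> NULL

Answer: NULL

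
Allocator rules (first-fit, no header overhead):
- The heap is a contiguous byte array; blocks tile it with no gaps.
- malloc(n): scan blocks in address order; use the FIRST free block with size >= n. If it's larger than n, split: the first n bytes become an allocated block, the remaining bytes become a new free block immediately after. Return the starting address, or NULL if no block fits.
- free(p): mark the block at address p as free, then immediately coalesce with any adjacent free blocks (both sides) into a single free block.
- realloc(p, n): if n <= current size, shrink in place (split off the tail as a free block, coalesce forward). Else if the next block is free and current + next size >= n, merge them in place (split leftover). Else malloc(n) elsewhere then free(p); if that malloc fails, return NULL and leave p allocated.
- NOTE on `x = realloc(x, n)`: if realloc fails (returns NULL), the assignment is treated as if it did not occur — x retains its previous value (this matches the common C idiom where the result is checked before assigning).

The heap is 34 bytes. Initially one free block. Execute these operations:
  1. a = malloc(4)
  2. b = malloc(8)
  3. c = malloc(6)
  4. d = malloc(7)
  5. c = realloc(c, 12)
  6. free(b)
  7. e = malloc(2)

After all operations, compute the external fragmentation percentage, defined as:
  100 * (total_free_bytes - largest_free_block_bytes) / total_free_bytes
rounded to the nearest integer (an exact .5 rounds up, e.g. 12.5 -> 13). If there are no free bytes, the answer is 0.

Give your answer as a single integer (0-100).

Answer: 40

Derivation:
Op 1: a = malloc(4) -> a = 0; heap: [0-3 ALLOC][4-33 FREE]
Op 2: b = malloc(8) -> b = 4; heap: [0-3 ALLOC][4-11 ALLOC][12-33 FREE]
Op 3: c = malloc(6) -> c = 12; heap: [0-3 ALLOC][4-11 ALLOC][12-17 ALLOC][18-33 FREE]
Op 4: d = malloc(7) -> d = 18; heap: [0-3 ALLOC][4-11 ALLOC][12-17 ALLOC][18-24 ALLOC][25-33 FREE]
Op 5: c = realloc(c, 12) -> NULL (c unchanged); heap: [0-3 ALLOC][4-11 ALLOC][12-17 ALLOC][18-24 ALLOC][25-33 FREE]
Op 6: free(b) -> (freed b); heap: [0-3 ALLOC][4-11 FREE][12-17 ALLOC][18-24 ALLOC][25-33 FREE]
Op 7: e = malloc(2) -> e = 4; heap: [0-3 ALLOC][4-5 ALLOC][6-11 FREE][12-17 ALLOC][18-24 ALLOC][25-33 FREE]
Free blocks: [6 9] total_free=15 largest=9 -> 100*(15-9)/15 = 600/15 = 40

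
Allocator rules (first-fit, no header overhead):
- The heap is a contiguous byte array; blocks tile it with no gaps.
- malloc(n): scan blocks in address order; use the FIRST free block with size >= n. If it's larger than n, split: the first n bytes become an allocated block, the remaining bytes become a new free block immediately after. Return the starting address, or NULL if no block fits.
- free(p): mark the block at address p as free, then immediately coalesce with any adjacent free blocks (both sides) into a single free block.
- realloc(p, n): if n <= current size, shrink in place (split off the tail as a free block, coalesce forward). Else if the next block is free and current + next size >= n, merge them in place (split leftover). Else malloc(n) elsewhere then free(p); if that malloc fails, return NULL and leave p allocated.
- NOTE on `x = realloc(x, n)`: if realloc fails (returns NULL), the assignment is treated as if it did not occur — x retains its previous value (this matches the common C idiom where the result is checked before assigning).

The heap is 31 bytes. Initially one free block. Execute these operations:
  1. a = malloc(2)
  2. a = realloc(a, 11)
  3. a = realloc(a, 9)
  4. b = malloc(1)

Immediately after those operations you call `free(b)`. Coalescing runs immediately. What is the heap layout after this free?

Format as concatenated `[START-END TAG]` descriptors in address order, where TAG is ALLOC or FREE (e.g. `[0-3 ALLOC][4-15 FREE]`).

Op 1: a = malloc(2) -> a = 0; heap: [0-1 ALLOC][2-30 FREE]
Op 2: a = realloc(a, 11) -> a = 0; heap: [0-10 ALLOC][11-30 FREE]
Op 3: a = realloc(a, 9) -> a = 0; heap: [0-8 ALLOC][9-30 FREE]
Op 4: b = malloc(1) -> b = 9; heap: [0-8 ALLOC][9-9 ALLOC][10-30 FREE]
free(b): b = 9 -> block [9-9 ALLOC]; mark free, coalesce with adjacent free neighbors -> [0-8 ALLOC][9-30 FREE]

Answer: [0-8 ALLOC][9-30 FREE]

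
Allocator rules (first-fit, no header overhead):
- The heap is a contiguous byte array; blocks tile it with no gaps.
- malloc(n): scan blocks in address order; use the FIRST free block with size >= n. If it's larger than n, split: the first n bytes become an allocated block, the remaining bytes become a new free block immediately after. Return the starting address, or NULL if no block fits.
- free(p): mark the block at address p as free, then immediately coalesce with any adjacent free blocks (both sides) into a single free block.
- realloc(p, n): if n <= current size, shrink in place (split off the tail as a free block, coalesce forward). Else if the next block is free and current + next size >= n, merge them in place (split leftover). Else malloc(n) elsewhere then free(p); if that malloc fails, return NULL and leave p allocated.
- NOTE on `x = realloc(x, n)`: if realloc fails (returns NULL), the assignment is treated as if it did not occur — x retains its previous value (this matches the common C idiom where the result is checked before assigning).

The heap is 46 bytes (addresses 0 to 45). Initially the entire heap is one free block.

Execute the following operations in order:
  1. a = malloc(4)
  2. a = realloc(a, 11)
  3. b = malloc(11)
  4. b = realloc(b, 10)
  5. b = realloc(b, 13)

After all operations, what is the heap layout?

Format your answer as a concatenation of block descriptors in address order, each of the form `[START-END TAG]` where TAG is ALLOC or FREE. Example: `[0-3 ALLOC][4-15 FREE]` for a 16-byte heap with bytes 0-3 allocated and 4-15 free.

Op 1: a = malloc(4) -> a = 0; heap: [0-3 ALLOC][4-45 FREE]
Op 2: a = realloc(a, 11) -> a = 0; heap: [0-10 ALLOC][11-45 FREE]
Op 3: b = malloc(11) -> b = 11; heap: [0-10 ALLOC][11-21 ALLOC][22-45 FREE]
Op 4: b = realloc(b, 10) -> b = 11; heap: [0-10 ALLOC][11-20 ALLOC][21-45 FREE]
Op 5: b = realloc(b, 13) -> b = 11; heap: [0-10 ALLOC][11-23 ALLOC][24-45 FREE]

Answer: [0-10 ALLOC][11-23 ALLOC][24-45 FREE]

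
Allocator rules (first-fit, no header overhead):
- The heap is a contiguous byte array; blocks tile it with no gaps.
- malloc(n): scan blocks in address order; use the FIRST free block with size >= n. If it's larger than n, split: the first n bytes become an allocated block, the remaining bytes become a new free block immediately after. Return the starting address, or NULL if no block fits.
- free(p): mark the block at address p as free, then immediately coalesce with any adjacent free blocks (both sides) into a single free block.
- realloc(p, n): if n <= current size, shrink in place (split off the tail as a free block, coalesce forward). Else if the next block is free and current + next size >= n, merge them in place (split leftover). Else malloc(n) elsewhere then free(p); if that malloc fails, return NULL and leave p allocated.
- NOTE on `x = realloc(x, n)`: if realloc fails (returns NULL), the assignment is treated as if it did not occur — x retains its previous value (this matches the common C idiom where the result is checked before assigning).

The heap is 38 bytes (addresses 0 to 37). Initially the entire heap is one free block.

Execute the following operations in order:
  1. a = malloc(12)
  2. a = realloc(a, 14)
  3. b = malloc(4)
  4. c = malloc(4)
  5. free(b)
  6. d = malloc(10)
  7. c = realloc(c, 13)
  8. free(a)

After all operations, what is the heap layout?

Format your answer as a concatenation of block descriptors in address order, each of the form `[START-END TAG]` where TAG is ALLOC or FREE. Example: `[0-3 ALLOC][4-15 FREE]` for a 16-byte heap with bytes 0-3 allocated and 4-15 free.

Answer: [0-17 FREE][18-21 ALLOC][22-31 ALLOC][32-37 FREE]

Derivation:
Op 1: a = malloc(12) -> a = 0; heap: [0-11 ALLOC][12-37 FREE]
Op 2: a = realloc(a, 14) -> a = 0; heap: [0-13 ALLOC][14-37 FREE]
Op 3: b = malloc(4) -> b = 14; heap: [0-13 ALLOC][14-17 ALLOC][18-37 FREE]
Op 4: c = malloc(4) -> c = 18; heap: [0-13 ALLOC][14-17 ALLOC][18-21 ALLOC][22-37 FREE]
Op 5: free(b) -> (freed b); heap: [0-13 ALLOC][14-17 FREE][18-21 ALLOC][22-37 FREE]
Op 6: d = malloc(10) -> d = 22; heap: [0-13 ALLOC][14-17 FREE][18-21 ALLOC][22-31 ALLOC][32-37 FREE]
Op 7: c = realloc(c, 13) -> NULL (c unchanged); heap: [0-13 ALLOC][14-17 FREE][18-21 ALLOC][22-31 ALLOC][32-37 FREE]
Op 8: free(a) -> (freed a); heap: [0-17 FREE][18-21 ALLOC][22-31 ALLOC][32-37 FREE]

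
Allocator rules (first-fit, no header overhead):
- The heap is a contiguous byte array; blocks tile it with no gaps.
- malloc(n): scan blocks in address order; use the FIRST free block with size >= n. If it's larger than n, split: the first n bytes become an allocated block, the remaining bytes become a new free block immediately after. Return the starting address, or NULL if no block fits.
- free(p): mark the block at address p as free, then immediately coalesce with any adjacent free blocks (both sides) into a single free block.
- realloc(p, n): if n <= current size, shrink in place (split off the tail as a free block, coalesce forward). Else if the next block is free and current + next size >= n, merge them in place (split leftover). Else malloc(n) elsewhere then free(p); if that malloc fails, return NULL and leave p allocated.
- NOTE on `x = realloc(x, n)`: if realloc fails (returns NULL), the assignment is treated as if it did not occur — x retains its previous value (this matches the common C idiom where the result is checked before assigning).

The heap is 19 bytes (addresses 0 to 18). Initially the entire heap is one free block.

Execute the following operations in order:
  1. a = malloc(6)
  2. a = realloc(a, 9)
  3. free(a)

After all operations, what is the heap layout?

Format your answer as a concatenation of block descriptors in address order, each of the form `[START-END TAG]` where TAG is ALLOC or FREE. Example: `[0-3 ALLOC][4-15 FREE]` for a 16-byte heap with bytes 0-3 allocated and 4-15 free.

Op 1: a = malloc(6) -> a = 0; heap: [0-5 ALLOC][6-18 FREE]
Op 2: a = realloc(a, 9) -> a = 0; heap: [0-8 ALLOC][9-18 FREE]
Op 3: free(a) -> (freed a); heap: [0-18 FREE]

Answer: [0-18 FREE]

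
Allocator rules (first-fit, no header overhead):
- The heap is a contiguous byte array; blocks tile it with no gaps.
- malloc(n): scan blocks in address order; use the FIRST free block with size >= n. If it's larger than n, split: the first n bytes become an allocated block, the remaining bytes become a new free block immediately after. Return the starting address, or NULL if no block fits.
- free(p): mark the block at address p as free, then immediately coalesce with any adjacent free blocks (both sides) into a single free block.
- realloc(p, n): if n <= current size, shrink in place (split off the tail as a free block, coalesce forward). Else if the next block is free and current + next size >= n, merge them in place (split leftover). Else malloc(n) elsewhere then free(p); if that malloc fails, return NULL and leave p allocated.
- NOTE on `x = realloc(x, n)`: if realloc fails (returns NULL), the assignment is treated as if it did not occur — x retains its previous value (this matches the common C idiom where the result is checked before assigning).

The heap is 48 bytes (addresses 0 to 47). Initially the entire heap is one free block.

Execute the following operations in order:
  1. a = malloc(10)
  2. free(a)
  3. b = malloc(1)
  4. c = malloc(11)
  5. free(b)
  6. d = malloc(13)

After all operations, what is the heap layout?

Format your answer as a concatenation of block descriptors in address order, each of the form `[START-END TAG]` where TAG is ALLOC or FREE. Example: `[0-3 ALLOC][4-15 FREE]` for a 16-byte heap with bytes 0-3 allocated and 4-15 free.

Op 1: a = malloc(10) -> a = 0; heap: [0-9 ALLOC][10-47 FREE]
Op 2: free(a) -> (freed a); heap: [0-47 FREE]
Op 3: b = malloc(1) -> b = 0; heap: [0-0 ALLOC][1-47 FREE]
Op 4: c = malloc(11) -> c = 1; heap: [0-0 ALLOC][1-11 ALLOC][12-47 FREE]
Op 5: free(b) -> (freed b); heap: [0-0 FREE][1-11 ALLOC][12-47 FREE]
Op 6: d = malloc(13) -> d = 12; heap: [0-0 FREE][1-11 ALLOC][12-24 ALLOC][25-47 FREE]

Answer: [0-0 FREE][1-11 ALLOC][12-24 ALLOC][25-47 FREE]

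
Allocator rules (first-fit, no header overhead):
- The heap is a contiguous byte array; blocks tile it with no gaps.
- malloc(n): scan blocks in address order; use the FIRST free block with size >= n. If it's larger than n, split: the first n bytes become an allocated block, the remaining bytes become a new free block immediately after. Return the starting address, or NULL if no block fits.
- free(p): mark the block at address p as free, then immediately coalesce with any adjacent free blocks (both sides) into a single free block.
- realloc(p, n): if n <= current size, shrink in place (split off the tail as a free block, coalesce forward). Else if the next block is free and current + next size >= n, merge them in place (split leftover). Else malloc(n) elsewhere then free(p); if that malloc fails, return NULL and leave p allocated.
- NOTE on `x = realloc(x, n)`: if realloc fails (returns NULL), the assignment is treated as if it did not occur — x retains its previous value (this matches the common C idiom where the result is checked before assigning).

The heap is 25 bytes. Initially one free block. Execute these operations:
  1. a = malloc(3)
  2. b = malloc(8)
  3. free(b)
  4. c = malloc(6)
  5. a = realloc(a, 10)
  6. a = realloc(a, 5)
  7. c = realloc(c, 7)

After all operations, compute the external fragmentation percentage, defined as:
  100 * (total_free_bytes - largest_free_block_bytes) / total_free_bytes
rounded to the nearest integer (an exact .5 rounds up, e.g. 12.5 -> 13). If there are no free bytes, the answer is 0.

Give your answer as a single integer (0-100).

Answer: 31

Derivation:
Op 1: a = malloc(3) -> a = 0; heap: [0-2 ALLOC][3-24 FREE]
Op 2: b = malloc(8) -> b = 3; heap: [0-2 ALLOC][3-10 ALLOC][11-24 FREE]
Op 3: free(b) -> (freed b); heap: [0-2 ALLOC][3-24 FREE]
Op 4: c = malloc(6) -> c = 3; heap: [0-2 ALLOC][3-8 ALLOC][9-24 FREE]
Op 5: a = realloc(a, 10) -> a = 9; heap: [0-2 FREE][3-8 ALLOC][9-18 ALLOC][19-24 FREE]
Op 6: a = realloc(a, 5) -> a = 9; heap: [0-2 FREE][3-8 ALLOC][9-13 ALLOC][14-24 FREE]
Op 7: c = realloc(c, 7) -> c = 14; heap: [0-8 FREE][9-13 ALLOC][14-20 ALLOC][21-24 FREE]
Free blocks: [9 4] total_free=13 largest=9 -> 100*(13-9)/13 = 400/13 ≈ 30.769 -> rounds to 31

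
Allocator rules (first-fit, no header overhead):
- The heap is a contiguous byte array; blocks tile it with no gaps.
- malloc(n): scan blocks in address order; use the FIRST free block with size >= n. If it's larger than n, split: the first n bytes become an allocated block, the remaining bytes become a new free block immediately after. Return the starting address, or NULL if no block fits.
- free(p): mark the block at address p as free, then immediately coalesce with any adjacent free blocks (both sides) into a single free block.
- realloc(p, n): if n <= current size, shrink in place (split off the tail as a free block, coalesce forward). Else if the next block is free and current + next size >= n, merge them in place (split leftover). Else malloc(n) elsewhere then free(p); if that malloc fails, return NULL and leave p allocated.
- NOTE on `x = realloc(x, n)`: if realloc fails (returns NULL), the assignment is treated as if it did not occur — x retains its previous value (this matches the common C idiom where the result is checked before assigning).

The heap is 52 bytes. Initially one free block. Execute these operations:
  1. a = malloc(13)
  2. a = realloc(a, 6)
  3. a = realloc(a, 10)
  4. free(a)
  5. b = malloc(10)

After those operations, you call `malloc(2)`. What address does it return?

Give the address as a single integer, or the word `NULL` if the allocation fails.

Op 1: a = malloc(13) -> a = 0; heap: [0-12 ALLOC][13-51 FREE]
Op 2: a = realloc(a, 6) -> a = 0; heap: [0-5 ALLOC][6-51 FREE]
Op 3: a = realloc(a, 10) -> a = 0; heap: [0-9 ALLOC][10-51 FREE]
Op 4: free(a) -> (freed a); heap: [0-51 FREE]
Op 5: b = malloc(10) -> b = 0; heap: [0-9 ALLOC][10-51 FREE]
malloc(2): first-fit scan over [0-9 ALLOC][10-51 FREE] -> 10

Answer: 10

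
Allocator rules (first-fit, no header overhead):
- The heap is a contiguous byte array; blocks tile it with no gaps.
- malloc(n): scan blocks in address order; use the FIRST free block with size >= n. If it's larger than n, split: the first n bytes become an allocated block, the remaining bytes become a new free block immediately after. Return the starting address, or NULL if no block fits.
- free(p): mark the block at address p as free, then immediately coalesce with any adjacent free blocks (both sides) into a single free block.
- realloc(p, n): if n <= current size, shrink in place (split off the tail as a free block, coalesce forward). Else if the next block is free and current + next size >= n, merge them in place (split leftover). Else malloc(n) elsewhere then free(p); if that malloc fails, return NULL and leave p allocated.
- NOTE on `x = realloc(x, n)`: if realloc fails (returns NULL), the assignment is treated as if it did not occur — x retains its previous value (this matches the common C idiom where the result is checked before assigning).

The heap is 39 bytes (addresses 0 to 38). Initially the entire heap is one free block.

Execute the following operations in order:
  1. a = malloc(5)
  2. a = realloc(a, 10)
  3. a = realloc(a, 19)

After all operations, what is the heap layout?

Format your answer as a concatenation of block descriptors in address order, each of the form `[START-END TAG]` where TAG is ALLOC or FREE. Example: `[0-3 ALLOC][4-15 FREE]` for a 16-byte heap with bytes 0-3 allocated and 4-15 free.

Op 1: a = malloc(5) -> a = 0; heap: [0-4 ALLOC][5-38 FREE]
Op 2: a = realloc(a, 10) -> a = 0; heap: [0-9 ALLOC][10-38 FREE]
Op 3: a = realloc(a, 19) -> a = 0; heap: [0-18 ALLOC][19-38 FREE]

Answer: [0-18 ALLOC][19-38 FREE]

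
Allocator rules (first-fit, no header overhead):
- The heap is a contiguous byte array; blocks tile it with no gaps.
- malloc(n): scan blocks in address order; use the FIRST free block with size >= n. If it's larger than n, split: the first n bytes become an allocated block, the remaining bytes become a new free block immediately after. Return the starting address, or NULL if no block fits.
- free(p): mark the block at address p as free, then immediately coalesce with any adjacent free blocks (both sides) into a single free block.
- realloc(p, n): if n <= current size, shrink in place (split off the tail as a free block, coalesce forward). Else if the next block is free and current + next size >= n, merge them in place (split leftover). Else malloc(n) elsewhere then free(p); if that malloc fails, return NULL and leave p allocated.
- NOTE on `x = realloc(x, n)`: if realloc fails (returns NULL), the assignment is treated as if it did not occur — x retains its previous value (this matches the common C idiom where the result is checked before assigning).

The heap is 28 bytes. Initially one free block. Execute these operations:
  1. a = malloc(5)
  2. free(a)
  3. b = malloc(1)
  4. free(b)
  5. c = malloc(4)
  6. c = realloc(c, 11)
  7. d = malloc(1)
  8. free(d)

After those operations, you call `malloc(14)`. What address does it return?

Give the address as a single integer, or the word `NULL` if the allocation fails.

Op 1: a = malloc(5) -> a = 0; heap: [0-4 ALLOC][5-27 FREE]
Op 2: free(a) -> (freed a); heap: [0-27 FREE]
Op 3: b = malloc(1) -> b = 0; heap: [0-0 ALLOC][1-27 FREE]
Op 4: free(b) -> (freed b); heap: [0-27 FREE]
Op 5: c = malloc(4) -> c = 0; heap: [0-3 ALLOC][4-27 FREE]
Op 6: c = realloc(c, 11) -> c = 0; heap: [0-10 ALLOC][11-27 FREE]
Op 7: d = malloc(1) -> d = 11; heap: [0-10 ALLOC][11-11 ALLOC][12-27 FREE]
Op 8: free(d) -> (freed d); heap: [0-10 ALLOC][11-27 FREE]
malloc(14): first-fit scan over [0-10 ALLOC][11-27 FREE] -> 11

Answer: 11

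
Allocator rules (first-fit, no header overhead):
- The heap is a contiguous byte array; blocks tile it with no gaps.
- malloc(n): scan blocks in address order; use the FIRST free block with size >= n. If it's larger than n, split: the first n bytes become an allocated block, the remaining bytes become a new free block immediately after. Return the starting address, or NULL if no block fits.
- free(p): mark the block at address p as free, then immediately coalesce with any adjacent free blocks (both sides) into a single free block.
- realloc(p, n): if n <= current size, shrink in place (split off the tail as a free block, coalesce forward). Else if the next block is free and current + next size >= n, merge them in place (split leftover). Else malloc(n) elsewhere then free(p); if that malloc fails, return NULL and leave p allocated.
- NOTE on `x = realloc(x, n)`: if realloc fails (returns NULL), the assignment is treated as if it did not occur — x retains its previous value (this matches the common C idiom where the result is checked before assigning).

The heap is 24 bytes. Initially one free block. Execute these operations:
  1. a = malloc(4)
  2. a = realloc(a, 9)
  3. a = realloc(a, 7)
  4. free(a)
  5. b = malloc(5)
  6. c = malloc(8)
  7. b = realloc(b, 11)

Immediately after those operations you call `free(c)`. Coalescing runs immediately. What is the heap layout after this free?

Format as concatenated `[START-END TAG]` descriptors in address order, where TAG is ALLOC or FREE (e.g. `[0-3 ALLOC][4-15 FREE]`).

Answer: [0-12 FREE][13-23 ALLOC]

Derivation:
Op 1: a = malloc(4) -> a = 0; heap: [0-3 ALLOC][4-23 FREE]
Op 2: a = realloc(a, 9) -> a = 0; heap: [0-8 ALLOC][9-23 FREE]
Op 3: a = realloc(a, 7) -> a = 0; heap: [0-6 ALLOC][7-23 FREE]
Op 4: free(a) -> (freed a); heap: [0-23 FREE]
Op 5: b = malloc(5) -> b = 0; heap: [0-4 ALLOC][5-23 FREE]
Op 6: c = malloc(8) -> c = 5; heap: [0-4 ALLOC][5-12 ALLOC][13-23 FREE]
Op 7: b = realloc(b, 11) -> b = 13; heap: [0-4 FREE][5-12 ALLOC][13-23 ALLOC]
free(c): c = 5 -> block [5-12 ALLOC]; mark free, coalesce with adjacent free neighbors -> [0-12 FREE][13-23 ALLOC]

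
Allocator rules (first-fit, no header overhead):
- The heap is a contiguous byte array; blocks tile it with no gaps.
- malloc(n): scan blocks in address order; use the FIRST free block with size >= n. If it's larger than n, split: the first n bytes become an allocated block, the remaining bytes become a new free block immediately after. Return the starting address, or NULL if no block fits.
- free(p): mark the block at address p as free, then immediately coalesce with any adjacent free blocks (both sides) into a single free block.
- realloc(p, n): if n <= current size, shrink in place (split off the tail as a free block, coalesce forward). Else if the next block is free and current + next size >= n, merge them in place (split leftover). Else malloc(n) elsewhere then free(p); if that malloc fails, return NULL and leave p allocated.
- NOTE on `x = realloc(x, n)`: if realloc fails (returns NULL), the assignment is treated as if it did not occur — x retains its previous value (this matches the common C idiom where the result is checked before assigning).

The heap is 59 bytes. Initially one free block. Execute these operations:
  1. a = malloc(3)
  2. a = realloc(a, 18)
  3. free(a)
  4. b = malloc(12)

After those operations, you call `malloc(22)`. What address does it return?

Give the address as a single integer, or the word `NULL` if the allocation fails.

Op 1: a = malloc(3) -> a = 0; heap: [0-2 ALLOC][3-58 FREE]
Op 2: a = realloc(a, 18) -> a = 0; heap: [0-17 ALLOC][18-58 FREE]
Op 3: free(a) -> (freed a); heap: [0-58 FREE]
Op 4: b = malloc(12) -> b = 0; heap: [0-11 ALLOC][12-58 FREE]
malloc(22): first-fit scan over [0-11 ALLOC][12-58 FREE] -> 12

Answer: 12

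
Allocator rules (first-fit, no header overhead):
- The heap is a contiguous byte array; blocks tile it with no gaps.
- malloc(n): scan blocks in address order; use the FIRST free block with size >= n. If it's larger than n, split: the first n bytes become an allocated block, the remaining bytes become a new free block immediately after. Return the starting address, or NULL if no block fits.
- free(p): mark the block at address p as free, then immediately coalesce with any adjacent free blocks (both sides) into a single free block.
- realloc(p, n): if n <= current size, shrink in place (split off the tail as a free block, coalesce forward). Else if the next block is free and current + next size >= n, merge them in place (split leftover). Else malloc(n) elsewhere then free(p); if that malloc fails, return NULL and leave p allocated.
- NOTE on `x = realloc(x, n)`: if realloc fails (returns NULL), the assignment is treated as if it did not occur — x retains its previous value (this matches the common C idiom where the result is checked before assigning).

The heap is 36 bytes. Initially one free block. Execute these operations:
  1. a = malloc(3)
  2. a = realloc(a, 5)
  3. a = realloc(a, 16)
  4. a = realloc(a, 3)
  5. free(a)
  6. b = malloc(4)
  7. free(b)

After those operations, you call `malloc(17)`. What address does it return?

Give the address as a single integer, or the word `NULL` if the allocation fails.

Answer: 0

Derivation:
Op 1: a = malloc(3) -> a = 0; heap: [0-2 ALLOC][3-35 FREE]
Op 2: a = realloc(a, 5) -> a = 0; heap: [0-4 ALLOC][5-35 FREE]
Op 3: a = realloc(a, 16) -> a = 0; heap: [0-15 ALLOC][16-35 FREE]
Op 4: a = realloc(a, 3) -> a = 0; heap: [0-2 ALLOC][3-35 FREE]
Op 5: free(a) -> (freed a); heap: [0-35 FREE]
Op 6: b = malloc(4) -> b = 0; heap: [0-3 ALLOC][4-35 FREE]
Op 7: free(b) -> (freed b); heap: [0-35 FREE]
malloc(17): first-fit scan over [0-35 FREE] -> 0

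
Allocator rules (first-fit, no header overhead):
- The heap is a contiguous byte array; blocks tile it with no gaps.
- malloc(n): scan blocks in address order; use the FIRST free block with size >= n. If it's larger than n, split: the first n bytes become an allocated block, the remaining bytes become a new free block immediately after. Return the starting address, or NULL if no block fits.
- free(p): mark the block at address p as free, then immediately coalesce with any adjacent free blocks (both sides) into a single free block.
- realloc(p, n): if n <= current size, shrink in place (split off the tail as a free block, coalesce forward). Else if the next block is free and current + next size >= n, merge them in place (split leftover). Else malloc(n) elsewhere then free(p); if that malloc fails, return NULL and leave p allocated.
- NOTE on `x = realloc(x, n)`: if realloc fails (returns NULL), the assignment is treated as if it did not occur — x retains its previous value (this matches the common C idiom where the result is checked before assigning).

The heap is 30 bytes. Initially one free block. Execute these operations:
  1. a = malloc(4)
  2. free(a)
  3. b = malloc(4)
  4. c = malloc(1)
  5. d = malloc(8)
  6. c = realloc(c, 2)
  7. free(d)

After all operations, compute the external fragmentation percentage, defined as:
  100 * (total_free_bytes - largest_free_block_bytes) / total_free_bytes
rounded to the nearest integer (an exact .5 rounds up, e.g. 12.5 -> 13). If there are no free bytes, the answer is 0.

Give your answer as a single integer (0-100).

Op 1: a = malloc(4) -> a = 0; heap: [0-3 ALLOC][4-29 FREE]
Op 2: free(a) -> (freed a); heap: [0-29 FREE]
Op 3: b = malloc(4) -> b = 0; heap: [0-3 ALLOC][4-29 FREE]
Op 4: c = malloc(1) -> c = 4; heap: [0-3 ALLOC][4-4 ALLOC][5-29 FREE]
Op 5: d = malloc(8) -> d = 5; heap: [0-3 ALLOC][4-4 ALLOC][5-12 ALLOC][13-29 FREE]
Op 6: c = realloc(c, 2) -> c = 13; heap: [0-3 ALLOC][4-4 FREE][5-12 ALLOC][13-14 ALLOC][15-29 FREE]
Op 7: free(d) -> (freed d); heap: [0-3 ALLOC][4-12 FREE][13-14 ALLOC][15-29 FREE]
Free blocks: [9 15] total_free=24 largest=15 -> 100*(24-15)/24 = 900/24 = 37.5 -> rounds to 38

Answer: 38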